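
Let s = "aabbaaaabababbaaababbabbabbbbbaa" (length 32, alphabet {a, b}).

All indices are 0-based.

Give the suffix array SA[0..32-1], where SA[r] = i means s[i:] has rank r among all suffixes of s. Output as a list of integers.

rank | idx | suffix
   0 |  31 | a
   1 |  30 | aa
   2 |   4 | aaaabababbaaababbabbabbbbbaa
   3 |   5 | aaabababbaaababbabbabbbbbaa
   4 |  14 | aaababbabbabbbbbaa
   5 |   6 | aabababbaaababbabbabbbbbaa
   6 |  15 | aababbabbabbbbbaa
   7 |   0 | aabbaaaabababbaaababbabbabbbbbaa
   8 |   7 | abababbaaababbabbabbbbbaa
   9 |   9 | ababbaaababbabbabbbbbaa
  10 |  16 | ababbabbabbbbbaa
  11 |   1 | abbaaaabababbaaababbabbabbbbbaa
  12 |  11 | abbaaababbabbabbbbbaa
  13 |  18 | abbabbabbbbbaa
  14 |  21 | abbabbbbbaa
  15 |  24 | abbbbbaa
  16 |  29 | baa
  17 |   3 | baaaabababbaaababbabbabbbbbaa
  18 |  13 | baaababbabbabbbbbaa
  19 |   8 | bababbaaababbabbabbbbbaa
  20 |  10 | babbaaababbabbabbbbbaa
  21 |  17 | babbabbabbbbbaa
  22 |  20 | babbabbbbbaa
  23 |  23 | babbbbbaa
  24 |  28 | bbaa
  25 |   2 | bbaaaabababbaaababbabbabbbbbaa
  26 |  12 | bbaaababbabbabbbbbaa
  27 |  19 | bbabbabbbbbaa
  28 |  22 | bbabbbbbaa
  29 |  27 | bbbaa
  30 |  26 | bbbbaa
  31 |  25 | bbbbbaa

[31, 30, 4, 5, 14, 6, 15, 0, 7, 9, 16, 1, 11, 18, 21, 24, 29, 3, 13, 8, 10, 17, 20, 23, 28, 2, 12, 19, 22, 27, 26, 25]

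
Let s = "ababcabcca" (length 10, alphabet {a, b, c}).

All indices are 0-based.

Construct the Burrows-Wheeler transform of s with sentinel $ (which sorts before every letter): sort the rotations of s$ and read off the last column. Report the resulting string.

ac$bcaaacbb

rank  rotation     last
    0  $ababcabcca  a
    1  a$ababcabcc  c
    2  ababcabcca$  $
    3  abcabcca$ab  b
    4  abcca$ababc  c
    5  babcabcca$a  a
    6  bcabcca$aba  a
    7  bcca$ababca  a
    8  ca$ababcabc  c
    9  cabcca$abab  b
   10  cca$ababcab  b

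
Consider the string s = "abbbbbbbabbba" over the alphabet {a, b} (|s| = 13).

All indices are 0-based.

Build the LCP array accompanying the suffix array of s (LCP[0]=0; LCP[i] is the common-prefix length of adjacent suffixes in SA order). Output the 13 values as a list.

[0, 1, 4, 0, 2, 1, 3, 2, 4, 3, 4, 5, 6]

rank | idx | suffix
   0 |  12 | a
   1 |   8 | abbba
   2 |   0 | abbbbbbbabbba
   3 |  11 | ba
   4 |   7 | babbba
   5 |  10 | bba
   6 |   6 | bbabbba
   7 |   9 | bbba
   8 |   5 | bbbabbba
   9 |   4 | bbbbabbba
  10 |   3 | bbbbbabbba
  11 |   2 | bbbbbbabbba
  12 |   1 | bbbbbbbabbba

SA = [12, 8, 0, 11, 7, 10, 6, 9, 5, 4, 3, 2, 1]
[i] adj suffixes → lcp
  [1] 12/8 → 1 ('a')
  [2] 8/0 → 4 ('abbb')
  [3] 0/11 → 0 ('')
  [4] 11/7 → 2 ('ba')
  [5] 7/10 → 1 ('b')
  [6] 10/6 → 3 ('bba')
  [7] 6/9 → 2 ('bb')
  [8] 9/5 → 4 ('bbba')
  [9] 5/4 → 3 ('bbb')
  [10] 4/3 → 4 ('bbbb')
  [11] 3/2 → 5 ('bbbbb')
  [12] 2/1 → 6 ('bbbbbb')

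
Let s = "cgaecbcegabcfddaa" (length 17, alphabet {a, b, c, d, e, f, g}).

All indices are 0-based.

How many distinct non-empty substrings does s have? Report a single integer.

sorted suffixes:
  #0 SA[0]=16  'a'
  #1 SA[1]=15  'aa'
  #2 SA[2]=9  'abcfddaa'
  #3 SA[3]=2  'aecbcegabcfddaa'
  #4 SA[4]=5  'bcegabcfddaa'
  #5 SA[5]=10  'bcfddaa'
  #6 SA[6]=4  'cbcegabcfddaa'
  #7 SA[7]=6  'cegabcfddaa'
  #8 SA[8]=11  'cfddaa'
  #9 SA[9]=0  'cgaecbcegabcfddaa'
  #10 SA[10]=14  'daa'
  #11 SA[11]=13  'ddaa'
  #12 SA[12]=3  'ecbcegabcfddaa'
  #13 SA[13]=7  'egabcfddaa'
  #14 SA[14]=12  'fddaa'
  #15 SA[15]=8  'gabcfddaa'
  #16 SA[16]=1  'gaecbcegabcfddaa'

SA = [16, 15, 9, 2, 5, 10, 4, 6, 11, 0, 14, 13, 3, 7, 12, 8, 1]
[i] adj suffixes → lcp
  [1] 16/15 → 1 ('a')
  [2] 15/9 → 1 ('a')
  [3] 9/2 → 1 ('a')
  [4] 2/5 → 0 ('')
  [5] 5/10 → 2 ('bc')
  [6] 10/4 → 0 ('')
  [7] 4/6 → 1 ('c')
  [8] 6/11 → 1 ('c')
  [9] 11/0 → 1 ('c')
  [10] 0/14 → 0 ('')
  [11] 14/13 → 1 ('d')
  [12] 13/3 → 0 ('')
  [13] 3/7 → 1 ('e')
  [14] 7/12 → 0 ('')
  [15] 12/8 → 0 ('')
  [16] 8/1 → 2 ('ga')

n(n+1)/2 = 17·18/2 = 153
Σ LCP = 0 + 1 + 1 + 1 + 0 + 2 + 0 + 1 + 1 + 1 + 0 + 1 + 0 + 1 + 0 + 0 + 2 = 12
distinct = 153 − 12 = 141

141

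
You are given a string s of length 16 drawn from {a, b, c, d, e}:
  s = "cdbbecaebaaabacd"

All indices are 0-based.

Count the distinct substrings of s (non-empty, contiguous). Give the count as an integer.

122

rank | idx | suffix
   0 |   9 | aaabacd
   1 |  10 | aabacd
   2 |  11 | abacd
   3 |  13 | acd
   4 |   6 | aebaaabacd
   5 |   8 | baaabacd
   6 |  12 | bacd
   7 |   2 | bbecaebaaabacd
   8 |   3 | becaebaaabacd
   9 |   5 | caebaaabacd
  10 |  14 | cd
  11 |   0 | cdbbecaebaaabacd
  12 |  15 | d
  13 |   1 | dbbecaebaaabacd
  14 |   7 | ebaaabacd
  15 |   4 | ecaebaaabacd

SA = [9, 10, 11, 13, 6, 8, 12, 2, 3, 5, 14, 0, 15, 1, 7, 4]
rank  pair      lcp
   1  s[9:],s[10:]  2  'aa'
   2  s[10:],s[11:]  1  'a'
   3  s[11:],s[13:]  1  'a'
   4  s[13:],s[6:]  1  'a'
   5  s[6:],s[8:]  0  ''
   6  s[8:],s[12:]  2  'ba'
   7  s[12:],s[2:]  1  'b'
   8  s[2:],s[3:]  1  'b'
   9  s[3:],s[5:]  0  ''
  10  s[5:],s[14:]  1  'c'
  11  s[14:],s[0:]  2  'cd'
  12  s[0:],s[15:]  0  ''
  13  s[15:],s[1:]  1  'd'
  14  s[1:],s[7:]  0  ''
  15  s[7:],s[4:]  1  'e'

n(n+1)/2 = 16·17/2 = 136
Σ LCP = 0 + 2 + 1 + 1 + 1 + 0 + 2 + 1 + 1 + 0 + 1 + 2 + 0 + 1 + 0 + 1 = 14
distinct = 136 − 14 = 122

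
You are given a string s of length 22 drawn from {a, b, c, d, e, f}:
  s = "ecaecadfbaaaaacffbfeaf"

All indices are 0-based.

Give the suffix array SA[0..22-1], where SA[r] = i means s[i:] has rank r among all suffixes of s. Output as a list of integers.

[9, 10, 11, 12, 13, 5, 2, 20, 8, 17, 4, 1, 14, 6, 19, 3, 0, 21, 7, 16, 18, 15]

rank | idx | suffix
   0 |   9 | aaaaacffbfeaf
   1 |  10 | aaaacffbfeaf
   2 |  11 | aaacffbfeaf
   3 |  12 | aacffbfeaf
   4 |  13 | acffbfeaf
   5 |   5 | adfbaaaaacffbfeaf
   6 |   2 | aecadfbaaaaacffbfeaf
   7 |  20 | af
   8 |   8 | baaaaacffbfeaf
   9 |  17 | bfeaf
  10 |   4 | cadfbaaaaacffbfeaf
  11 |   1 | caecadfbaaaaacffbfeaf
  12 |  14 | cffbfeaf
  13 |   6 | dfbaaaaacffbfeaf
  14 |  19 | eaf
  15 |   3 | ecadfbaaaaacffbfeaf
  16 |   0 | ecaecadfbaaaaacffbfeaf
  17 |  21 | f
  18 |   7 | fbaaaaacffbfeaf
  19 |  16 | fbfeaf
  20 |  18 | feaf
  21 |  15 | ffbfeaf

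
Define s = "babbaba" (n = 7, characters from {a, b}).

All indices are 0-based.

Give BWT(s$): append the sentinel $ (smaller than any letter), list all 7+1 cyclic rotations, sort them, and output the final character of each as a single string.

rank  rotation  last
    0  $babbaba  a
    1  a$babbab  b
    2  aba$babb  b
    3  abbaba$b  b
    4  ba$babba  a
    5  baba$bab  b
    6  babbaba$  $
    7  bbaba$ba  a

abbbab$a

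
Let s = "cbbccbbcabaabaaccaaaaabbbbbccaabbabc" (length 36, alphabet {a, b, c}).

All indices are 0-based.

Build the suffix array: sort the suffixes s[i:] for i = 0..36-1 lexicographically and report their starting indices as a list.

[17, 18, 19, 10, 29, 20, 13, 8, 11, 30, 21, 33, 14, 9, 12, 32, 31, 22, 23, 24, 5, 25, 1, 34, 6, 26, 2, 35, 16, 28, 7, 4, 0, 15, 27, 3]

rank→(start, suffix):
  0 → (17, 'aaaaabbbbbccaabbabc')
  1 → (18, 'aaaabbbbbccaabbabc')
  2 → (19, 'aaabbbbbccaabbabc')
  3 → (10, 'aabaaccaaaaabbbbbccaabbabc')
  4 → (29, 'aabbabc')
  5 → (20, 'aabbbbbccaabbabc')
  6 → (13, 'aaccaaaaabbbbbccaabbabc')
  7 → (8, 'abaabaaccaaaaabbbbbccaabbabc')
  8 → (11, 'abaaccaaaaabbbbbccaabbabc')
  9 → (30, 'abbabc')
  10 → (21, 'abbbbbccaabbabc')
  11 → (33, 'abc')
  12 → (14, 'accaaaaabbbbbccaabbabc')
  13 → (9, 'baabaaccaaaaabbbbbccaabbabc')
  14 → (12, 'baaccaaaaabbbbbccaabbabc')
  15 → (32, 'babc')
  16 → (31, 'bbabc')
  17 → (22, 'bbbbbccaabbabc')
  18 → (23, 'bbbbccaabbabc')
  19 → (24, 'bbbccaabbabc')
  20 → (5, 'bbcabaabaaccaaaaabbbbbccaabbabc')
  21 → (25, 'bbccaabbabc')
  22 → (1, 'bbccbbcabaabaaccaaaaabbbbbccaabbabc')
  23 → (34, 'bc')
  24 → (6, 'bcabaabaaccaaaaabbbbbccaabbabc')
  25 → (26, 'bccaabbabc')
  26 → (2, 'bccbbcabaabaaccaaaaabbbbbccaabbabc')
  27 → (35, 'c')
  28 → (16, 'caaaaabbbbbccaabbabc')
  29 → (28, 'caabbabc')
  30 → (7, 'cabaabaaccaaaaabbbbbccaabbabc')
  31 → (4, 'cbbcabaabaaccaaaaabbbbbccaabbabc')
  32 → (0, 'cbbccbbcabaabaaccaaaaabbbbbccaabbabc')
  33 → (15, 'ccaaaaabbbbbccaabbabc')
  34 → (27, 'ccaabbabc')
  35 → (3, 'ccbbcabaabaaccaaaaabbbbbccaabbabc')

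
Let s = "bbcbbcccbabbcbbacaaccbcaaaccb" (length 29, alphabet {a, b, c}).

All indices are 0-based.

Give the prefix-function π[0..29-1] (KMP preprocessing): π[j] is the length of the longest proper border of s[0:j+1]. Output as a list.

[0, 1, 0, 1, 2, 3, 0, 0, 1, 0, 1, 2, 3, 4, 5, 0, 0, 0, 0, 0, 0, 1, 0, 0, 0, 0, 0, 0, 1]

π[0] = 0
j=1 s[j]='b': π[1]=1 (border 'b')
j=2 s[j]='c': k: 1→0; π[2]=0 (border '')
j=3 s[j]='b': π[3]=1 (border 'b')
j=4 s[j]='b': π[4]=2 (border 'bb')
j=5 s[j]='c': π[5]=3 (border 'bbc')
j=6 s[j]='c': k: 3→0; π[6]=0 (border '')
j=7 s[j]='c': π[7]=0 (border '')
j=8 s[j]='b': π[8]=1 (border 'b')
j=9 s[j]='a': k: 1→0; π[9]=0 (border '')
j=10 s[j]='b': π[10]=1 (border 'b')
j=11 s[j]='b': π[11]=2 (border 'bb')
j=12 s[j]='c': π[12]=3 (border 'bbc')
j=13 s[j]='b': π[13]=4 (border 'bbcb')
j=14 s[j]='b': π[14]=5 (border 'bbcbb')
j=15 s[j]='a': k: 5→2→1→0; π[15]=0 (border '')
j=16 s[j]='c': π[16]=0 (border '')
j=17 s[j]='a': π[17]=0 (border '')
j=18 s[j]='a': π[18]=0 (border '')
j=19 s[j]='c': π[19]=0 (border '')
j=20 s[j]='c': π[20]=0 (border '')
j=21 s[j]='b': π[21]=1 (border 'b')
j=22 s[j]='c': k: 1→0; π[22]=0 (border '')
j=23 s[j]='a': π[23]=0 (border '')
j=24 s[j]='a': π[24]=0 (border '')
j=25 s[j]='a': π[25]=0 (border '')
j=26 s[j]='c': π[26]=0 (border '')
j=27 s[j]='c': π[27]=0 (border '')
j=28 s[j]='b': π[28]=1 (border 'b')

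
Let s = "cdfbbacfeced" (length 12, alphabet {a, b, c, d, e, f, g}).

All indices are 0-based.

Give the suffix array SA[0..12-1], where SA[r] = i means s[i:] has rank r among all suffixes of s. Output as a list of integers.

rank→(start, suffix):
  0 → (5, 'acfeced')
  1 → (4, 'bacfeced')
  2 → (3, 'bbacfeced')
  3 → (0, 'cdfbbacfeced')
  4 → (9, 'ced')
  5 → (6, 'cfeced')
  6 → (11, 'd')
  7 → (1, 'dfbbacfeced')
  8 → (8, 'eced')
  9 → (10, 'ed')
  10 → (2, 'fbbacfeced')
  11 → (7, 'feced')

[5, 4, 3, 0, 9, 6, 11, 1, 8, 10, 2, 7]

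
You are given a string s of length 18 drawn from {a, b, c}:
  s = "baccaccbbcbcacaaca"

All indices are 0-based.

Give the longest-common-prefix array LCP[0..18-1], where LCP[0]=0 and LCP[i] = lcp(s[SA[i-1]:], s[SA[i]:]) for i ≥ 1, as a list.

rank | idx | suffix
   0 |  17 | a
   1 |  14 | aaca
   2 |  15 | aca
   3 |  12 | acaaca
   4 |   1 | accaccbbcbcacaaca
   5 |   4 | accbbcbcacaaca
   6 |   0 | baccaccbbcbcacaaca
   7 |   7 | bbcbcacaaca
   8 |  10 | bcacaaca
   9 |   8 | bcbcacaaca
  10 |  16 | ca
  11 |  13 | caaca
  12 |  11 | cacaaca
  13 |   3 | caccbbcbcacaaca
  14 |   6 | cbbcbcacaaca
  15 |   9 | cbcacaaca
  16 |   2 | ccaccbbcbcacaaca
  17 |   5 | ccbbcbcacaaca

SA = [17, 14, 15, 12, 1, 4, 0, 7, 10, 8, 16, 13, 11, 3, 6, 9, 2, 5]
[i] adj suffixes → lcp
  [1] 17/14 → 1 ('a')
  [2] 14/15 → 1 ('a')
  [3] 15/12 → 3 ('aca')
  [4] 12/1 → 2 ('ac')
  [5] 1/4 → 3 ('acc')
  [6] 4/0 → 0 ('')
  [7] 0/7 → 1 ('b')
  [8] 7/10 → 1 ('b')
  [9] 10/8 → 2 ('bc')
  [10] 8/16 → 0 ('')
  [11] 16/13 → 2 ('ca')
  [12] 13/11 → 2 ('ca')
  [13] 11/3 → 3 ('cac')
  [14] 3/6 → 1 ('c')
  [15] 6/9 → 2 ('cb')
  [16] 9/2 → 1 ('c')
  [17] 2/5 → 2 ('cc')

[0, 1, 1, 3, 2, 3, 0, 1, 1, 2, 0, 2, 2, 3, 1, 2, 1, 2]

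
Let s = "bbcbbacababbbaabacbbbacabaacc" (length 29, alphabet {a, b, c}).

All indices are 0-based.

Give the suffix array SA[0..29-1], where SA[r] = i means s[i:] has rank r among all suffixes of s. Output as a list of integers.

[13, 25, 23, 7, 14, 9, 21, 5, 16, 26, 12, 24, 8, 20, 4, 15, 11, 19, 3, 10, 18, 0, 1, 28, 22, 6, 2, 17, 27]

sorted suffixes:
  #0 SA[0]=13  'aabacbbbacabaacc'
  #1 SA[1]=25  'aacc'
  #2 SA[2]=23  'abaacc'
  #3 SA[3]=7  'ababbbaabacbbbacabaacc'
  #4 SA[4]=14  'abacbbbacabaacc'
  #5 SA[5]=9  'abbbaabacbbbacabaacc'
  #6 SA[6]=21  'acabaacc'
  #7 SA[7]=5  'acababbbaabacbbbacabaacc'
  #8 SA[8]=16  'acbbbacabaacc'
  #9 SA[9]=26  'acc'
  #10 SA[10]=12  'baabacbbbacabaacc'
  #11 SA[11]=24  'baacc'
  #12 SA[12]=8  'babbbaabacbbbacabaacc'
  #13 SA[13]=20  'bacabaacc'
  #14 SA[14]=4  'bacababbbaabacbbbacabaacc'
  #15 SA[15]=15  'bacbbbacabaacc'
  #16 SA[16]=11  'bbaabacbbbacabaacc'
  #17 SA[17]=19  'bbacabaacc'
  #18 SA[18]=3  'bbacababbbaabacbbbacabaacc'
  #19 SA[19]=10  'bbbaabacbbbacabaacc'
  #20 SA[20]=18  'bbbacabaacc'
  #21 SA[21]=0  'bbcbbacababbbaabacbbbacabaacc'
  #22 SA[22]=1  'bcbbacababbbaabacbbbacabaacc'
  #23 SA[23]=28  'c'
  #24 SA[24]=22  'cabaacc'
  #25 SA[25]=6  'cababbbaabacbbbacabaacc'
  #26 SA[26]=2  'cbbacababbbaabacbbbacabaacc'
  #27 SA[27]=17  'cbbbacabaacc'
  #28 SA[28]=27  'cc'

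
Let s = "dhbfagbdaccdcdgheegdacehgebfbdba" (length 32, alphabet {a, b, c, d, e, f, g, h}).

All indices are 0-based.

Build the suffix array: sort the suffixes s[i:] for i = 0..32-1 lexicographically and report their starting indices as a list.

rank | idx | suffix
   0 |  31 | a
   1 |   8 | accdcdgheegdacehgebfbdba
   2 |  20 | acehgebfbdba
   3 |   4 | agbdaccdcdgheegdacehgebfbdba
   4 |  30 | ba
   5 |   6 | bdaccdcdgheegdacehgebfbdba
   6 |  28 | bdba
   7 |   2 | bfagbdaccdcdgheegdacehgebfbdba
   8 |  26 | bfbdba
   9 |   9 | ccdcdgheegdacehgebfbdba
  10 |  10 | cdcdgheegdacehgebfbdba
  11 |  12 | cdgheegdacehgebfbdba
  12 |  21 | cehgebfbdba
  13 |   7 | daccdcdgheegdacehgebfbdba
  14 |  19 | dacehgebfbdba
  15 |  29 | dba
  16 |  11 | dcdgheegdacehgebfbdba
  17 |  13 | dgheegdacehgebfbdba
  18 |   0 | dhbfagbdaccdcdgheegdacehgebfbdba
  19 |  25 | ebfbdba
  20 |  16 | eegdacehgebfbdba
  21 |  17 | egdacehgebfbdba
  22 |  22 | ehgebfbdba
  23 |   3 | fagbdaccdcdgheegdacehgebfbdba
  24 |  27 | fbdba
  25 |   5 | gbdaccdcdgheegdacehgebfbdba
  26 |  18 | gdacehgebfbdba
  27 |  24 | gebfbdba
  28 |  14 | gheegdacehgebfbdba
  29 |   1 | hbfagbdaccdcdgheegdacehgebfbdba
  30 |  15 | heegdacehgebfbdba
  31 |  23 | hgebfbdba

[31, 8, 20, 4, 30, 6, 28, 2, 26, 9, 10, 12, 21, 7, 19, 29, 11, 13, 0, 25, 16, 17, 22, 3, 27, 5, 18, 24, 14, 1, 15, 23]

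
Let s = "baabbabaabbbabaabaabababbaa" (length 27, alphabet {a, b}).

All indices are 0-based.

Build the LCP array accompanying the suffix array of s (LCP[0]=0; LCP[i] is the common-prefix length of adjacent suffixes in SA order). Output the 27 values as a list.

rank | idx | suffix
   0 |  26 | a
   1 |  25 | aa
   2 |  14 | aabaabababbaa
   3 |  17 | aabababbaa
   4 |   1 | aabbabaabbbabaabaabababbaa
   5 |   7 | aabbbabaabaabababbaa
   6 |  12 | abaabaabababbaa
   7 |  15 | abaabababbaa
   8 |   5 | abaabbbabaabaabababbaa
   9 |  18 | abababbaa
  10 |  20 | ababbaa
  11 |  22 | abbaa
  12 |   2 | abbabaabbbabaabaabababbaa
  13 |   8 | abbbabaabaabababbaa
  14 |  24 | baa
  15 |  13 | baabaabababbaa
  16 |  16 | baabababbaa
  17 |   0 | baabbabaabbbabaabaabababbaa
  18 |   6 | baabbbabaabaabababbaa
  19 |  11 | babaabaabababbaa
  20 |   4 | babaabbbabaabaabababbaa
  21 |  19 | bababbaa
  22 |  21 | babbaa
  23 |  23 | bbaa
  24 |  10 | bbabaabaabababbaa
  25 |   3 | bbabaabbbabaabaabababbaa
  26 |   9 | bbbabaabaabababbaa

SA = [26, 25, 14, 17, 1, 7, 12, 15, 5, 18, 20, 22, 2, 8, 24, 13, 16, 0, 6, 11, 4, 19, 21, 23, 10, 3, 9]
i: (SA[i-1],SA[i]) lcp shared
  1: (26,25) 1 'a'
  2: (25,14) 2 'aa'
  3: (14,17) 4 'aaba'
  4: (17,1) 3 'aab'
  5: (1,7) 4 'aabb'
  6: (7,12) 1 'a'
  7: (12,15) 6 'abaaba'
  8: (15,5) 5 'abaab'
  9: (5,18) 3 'aba'
  10: (18,20) 4 'abab'
  11: (20,22) 2 'ab'
  12: (22,2) 4 'abba'
  13: (2,8) 3 'abb'
  14: (8,24) 0 ''
  15: (24,13) 3 'baa'
  16: (13,16) 5 'baaba'
  17: (16,0) 4 'baab'
  18: (0,6) 5 'baabb'
  19: (6,11) 2 'ba'
  20: (11,4) 6 'babaab'
  21: (4,19) 4 'baba'
  22: (19,21) 3 'bab'
  23: (21,23) 1 'b'
  24: (23,10) 3 'bba'
  25: (10,3) 7 'bbabaab'
  26: (3,9) 2 'bb'

[0, 1, 2, 4, 3, 4, 1, 6, 5, 3, 4, 2, 4, 3, 0, 3, 5, 4, 5, 2, 6, 4, 3, 1, 3, 7, 2]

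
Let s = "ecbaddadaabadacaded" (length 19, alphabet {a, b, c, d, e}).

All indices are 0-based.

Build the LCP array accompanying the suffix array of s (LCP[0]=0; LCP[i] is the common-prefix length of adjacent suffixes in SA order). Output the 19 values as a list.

rank→(start, suffix):
  0 → (8, 'aabadacaded')
  1 → (9, 'abadacaded')
  2 → (13, 'acaded')
  3 → (6, 'adaabadacaded')
  4 → (11, 'adacaded')
  5 → (3, 'addadaabadacaded')
  6 → (15, 'aded')
  7 → (10, 'badacaded')
  8 → (2, 'baddadaabadacaded')
  9 → (14, 'caded')
  10 → (1, 'cbaddadaabadacaded')
  11 → (18, 'd')
  12 → (7, 'daabadacaded')
  13 → (12, 'dacaded')
  14 → (5, 'dadaabadacaded')
  15 → (4, 'ddadaabadacaded')
  16 → (16, 'ded')
  17 → (0, 'ecbaddadaabadacaded')
  18 → (17, 'ed')

SA = [8, 9, 13, 6, 11, 3, 15, 10, 2, 14, 1, 18, 7, 12, 5, 4, 16, 0, 17]
rank  pair      lcp
   1  s[8:],s[9:]  1  'a'
   2  s[9:],s[13:]  1  'a'
   3  s[13:],s[6:]  1  'a'
   4  s[6:],s[11:]  3  'ada'
   5  s[11:],s[3:]  2  'ad'
   6  s[3:],s[15:]  2  'ad'
   7  s[15:],s[10:]  0  ''
   8  s[10:],s[2:]  3  'bad'
   9  s[2:],s[14:]  0  ''
  10  s[14:],s[1:]  1  'c'
  11  s[1:],s[18:]  0  ''
  12  s[18:],s[7:]  1  'd'
  13  s[7:],s[12:]  2  'da'
  14  s[12:],s[5:]  2  'da'
  15  s[5:],s[4:]  1  'd'
  16  s[4:],s[16:]  1  'd'
  17  s[16:],s[0:]  0  ''
  18  s[0:],s[17:]  1  'e'

[0, 1, 1, 1, 3, 2, 2, 0, 3, 0, 1, 0, 1, 2, 2, 1, 1, 0, 1]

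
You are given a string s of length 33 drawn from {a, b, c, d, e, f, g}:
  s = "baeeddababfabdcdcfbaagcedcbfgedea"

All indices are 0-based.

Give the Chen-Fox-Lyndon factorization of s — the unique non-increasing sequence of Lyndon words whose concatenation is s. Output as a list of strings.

["b", "aeedd", "ababfabdcdcfb", "aagcedcbfgede", "a"]

emit factor 1: 'b' (i=0, period=1)
emit factor 2: 'aeedd' (i=1, period=5)
emit factor 3: 'ababfabdcdcfb' (i=6, period=13)
emit factor 4: 'aagcedcbfgede' (i=19, period=13)
emit factor 5: 'a' (i=32, period=1)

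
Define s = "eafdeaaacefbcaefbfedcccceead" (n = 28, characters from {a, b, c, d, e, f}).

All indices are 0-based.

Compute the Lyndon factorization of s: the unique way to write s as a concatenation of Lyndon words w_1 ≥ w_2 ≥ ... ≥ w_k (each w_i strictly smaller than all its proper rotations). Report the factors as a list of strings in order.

["e", "afde", "aaacefbcaefbfedcccceead"]

emit factor 1: 'e' (i=0, period=1)
emit factor 2: 'afde' (i=1, period=4)
emit factor 3: 'aaacefbcaefbfedcccceead' (i=5, period=23)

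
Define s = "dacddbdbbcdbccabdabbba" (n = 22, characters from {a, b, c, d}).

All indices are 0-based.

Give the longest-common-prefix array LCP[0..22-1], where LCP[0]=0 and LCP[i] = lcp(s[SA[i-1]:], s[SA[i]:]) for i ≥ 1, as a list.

[0, 1, 2, 1, 0, 1, 2, 2, 1, 2, 1, 2, 0, 1, 1, 2, 0, 2, 1, 2, 2, 1]

rank | idx | suffix
   0 |  21 | a
   1 |  17 | abbba
   2 |  14 | abdabbba
   3 |   1 | acddbdbbcdbccabdabbba
   4 |  20 | ba
   5 |  19 | bba
   6 |  18 | bbba
   7 |   7 | bbcdbccabdabbba
   8 |  11 | bccabdabbba
   9 |   8 | bcdbccabdabbba
  10 |  15 | bdabbba
  11 |   5 | bdbbcdbccabdabbba
  12 |  13 | cabdabbba
  13 |  12 | ccabdabbba
  14 |   9 | cdbccabdabbba
  15 |   2 | cddbdbbcdbccabdabbba
  16 |  16 | dabbba
  17 |   0 | dacddbdbbcdbccabdabbba
  18 |   6 | dbbcdbccabdabbba
  19 |  10 | dbccabdabbba
  20 |   4 | dbdbbcdbccabdabbba
  21 |   3 | ddbdbbcdbccabdabbba

SA = [21, 17, 14, 1, 20, 19, 18, 7, 11, 8, 15, 5, 13, 12, 9, 2, 16, 0, 6, 10, 4, 3]
rank  pair      lcp
   1  s[21:],s[17:]  1  'a'
   2  s[17:],s[14:]  2  'ab'
   3  s[14:],s[1:]  1  'a'
   4  s[1:],s[20:]  0  ''
   5  s[20:],s[19:]  1  'b'
   6  s[19:],s[18:]  2  'bb'
   7  s[18:],s[7:]  2  'bb'
   8  s[7:],s[11:]  1  'b'
   9  s[11:],s[8:]  2  'bc'
  10  s[8:],s[15:]  1  'b'
  11  s[15:],s[5:]  2  'bd'
  12  s[5:],s[13:]  0  ''
  13  s[13:],s[12:]  1  'c'
  14  s[12:],s[9:]  1  'c'
  15  s[9:],s[2:]  2  'cd'
  16  s[2:],s[16:]  0  ''
  17  s[16:],s[0:]  2  'da'
  18  s[0:],s[6:]  1  'd'
  19  s[6:],s[10:]  2  'db'
  20  s[10:],s[4:]  2  'db'
  21  s[4:],s[3:]  1  'd'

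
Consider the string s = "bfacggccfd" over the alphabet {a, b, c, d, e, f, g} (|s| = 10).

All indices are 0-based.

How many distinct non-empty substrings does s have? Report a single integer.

sorted suffixes:
  #0 SA[0]=2  'acggccfd'
  #1 SA[1]=0  'bfacggccfd'
  #2 SA[2]=6  'ccfd'
  #3 SA[3]=7  'cfd'
  #4 SA[4]=3  'cggccfd'
  #5 SA[5]=9  'd'
  #6 SA[6]=1  'facggccfd'
  #7 SA[7]=8  'fd'
  #8 SA[8]=5  'gccfd'
  #9 SA[9]=4  'ggccfd'

SA = [2, 0, 6, 7, 3, 9, 1, 8, 5, 4]
[i] adj suffixes → lcp
  [1] 2/0 → 0 ('')
  [2] 0/6 → 0 ('')
  [3] 6/7 → 1 ('c')
  [4] 7/3 → 1 ('c')
  [5] 3/9 → 0 ('')
  [6] 9/1 → 0 ('')
  [7] 1/8 → 1 ('f')
  [8] 8/5 → 0 ('')
  [9] 5/4 → 1 ('g')

n(n+1)/2 = 10·11/2 = 55
Σ LCP = 0 + 0 + 0 + 1 + 1 + 0 + 0 + 1 + 0 + 1 = 4
distinct = 55 − 4 = 51

51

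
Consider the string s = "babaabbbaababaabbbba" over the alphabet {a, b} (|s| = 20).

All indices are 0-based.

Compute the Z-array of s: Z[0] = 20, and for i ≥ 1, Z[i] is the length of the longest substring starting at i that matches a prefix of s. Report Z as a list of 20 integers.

Z[0]=20
i=1: outside box; Z[1]=0
i=2: outside box; Z[2]=2 grow→box=[2,4)
i=3: min(r-i=1, Z[1]=0)=0; Z[3]=0
i=4: outside box; Z[4]=0
i=5: outside box; Z[5]=1 grow→box=[5,6)
i=6: outside box; Z[6]=1 grow→box=[6,7)
i=7: outside box; Z[7]=2 grow→box=[7,9)
i=8: min(r-i=1, Z[1]=0)=0; Z[8]=0
i=9: outside box; Z[9]=0
i=10: outside box; Z[10]=8 grow→box=[10,18)
i=11: min(r-i=7, Z[1]=0)=0; Z[11]=0
i=12: min(r-i=6, Z[2]=2)=2; Z[12]=2
i=13: min(r-i=5, Z[3]=0)=0; Z[13]=0
i=14: min(r-i=4, Z[4]=0)=0; Z[14]=0
i=15: min(r-i=3, Z[5]=1)=1; Z[15]=1
i=16: min(r-i=2, Z[6]=1)=1; Z[16]=1
i=17: min(r-i=1, Z[7]=2)=1; Z[17]=1
i=18: outside box; Z[18]=2 grow→box=[18,20)
i=19: min(r-i=1, Z[1]=0)=0; Z[19]=0

[20, 0, 2, 0, 0, 1, 1, 2, 0, 0, 8, 0, 2, 0, 0, 1, 1, 1, 2, 0]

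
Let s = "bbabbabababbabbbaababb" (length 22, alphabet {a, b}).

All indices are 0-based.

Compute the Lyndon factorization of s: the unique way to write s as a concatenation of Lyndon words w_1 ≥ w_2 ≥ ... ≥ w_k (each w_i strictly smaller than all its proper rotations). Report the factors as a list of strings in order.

["b", "b", "abb", "abababbabbb", "aababb"]

emit factor 1: 'b' (i=0, period=1)
emit factor 2: 'b' (i=1, period=1)
emit factor 3: 'abb' (i=2, period=3)
emit factor 4: 'abababbabbb' (i=5, period=11)
emit factor 5: 'aababb' (i=16, period=6)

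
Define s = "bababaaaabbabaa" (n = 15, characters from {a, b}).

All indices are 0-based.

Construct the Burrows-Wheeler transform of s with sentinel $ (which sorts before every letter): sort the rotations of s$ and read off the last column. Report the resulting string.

aabbaabbbaaaba$a

rank  rotation          last
    0  $bababaaaabbabaa  a
    1  a$bababaaaabbaba  a
    2  aa$bababaaaabbab  b
    3  aaaabbabaa$babab  b
    4  aaabbabaa$bababa  a
    5  aabbabaa$bababaa  a
    6  abaa$bababaaaabb  b
    7  abaaaabbabaa$bab  b
    8  ababaaaabbabaa$b  b
    9  abbabaa$bababaaa  a
   10  baa$bababaaaabba  a
   11  baaaabbabaa$baba  a
   12  babaa$bababaaaab  b
   13  babaaaabbabaa$ba  a
   14  bababaaaabbabaa$  $
   15  bbabaa$bababaaaa  a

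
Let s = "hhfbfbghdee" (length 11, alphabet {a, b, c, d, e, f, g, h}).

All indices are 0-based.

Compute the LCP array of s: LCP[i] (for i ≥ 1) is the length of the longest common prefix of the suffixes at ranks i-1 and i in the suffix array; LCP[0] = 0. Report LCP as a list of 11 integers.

rank→(start, suffix):
  0 → (3, 'bfbghdee')
  1 → (5, 'bghdee')
  2 → (8, 'dee')
  3 → (10, 'e')
  4 → (9, 'ee')
  5 → (2, 'fbfbghdee')
  6 → (4, 'fbghdee')
  7 → (6, 'ghdee')
  8 → (7, 'hdee')
  9 → (1, 'hfbfbghdee')
  10 → (0, 'hhfbfbghdee')

SA = [3, 5, 8, 10, 9, 2, 4, 6, 7, 1, 0]
i: (SA[i-1],SA[i]) lcp shared
  1: (3,5) 1 'b'
  2: (5,8) 0 ''
  3: (8,10) 0 ''
  4: (10,9) 1 'e'
  5: (9,2) 0 ''
  6: (2,4) 2 'fb'
  7: (4,6) 0 ''
  8: (6,7) 0 ''
  9: (7,1) 1 'h'
  10: (1,0) 1 'h'

[0, 1, 0, 0, 1, 0, 2, 0, 0, 1, 1]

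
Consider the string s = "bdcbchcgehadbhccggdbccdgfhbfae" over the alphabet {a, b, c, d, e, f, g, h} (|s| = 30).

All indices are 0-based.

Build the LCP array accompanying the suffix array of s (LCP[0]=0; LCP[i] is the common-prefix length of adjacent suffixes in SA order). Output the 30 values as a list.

rank | idx | suffix
   0 |  10 | adbhccggdbccdgfhbfae
   1 |  28 | ae
   2 |  19 | bccdgfhbfae
   3 |   3 | bchcgehadbhccggdbccdgfhbfae
   4 |   0 | bdcbchcgehadbhccggdbccdgfhbfae
   5 |  26 | bfae
   6 |  12 | bhccggdbccdgfhbfae
   7 |   2 | cbchcgehadbhccggdbccdgfhbfae
   8 |  20 | ccdgfhbfae
   9 |  14 | ccggdbccdgfhbfae
  10 |  21 | cdgfhbfae
  11 |   6 | cgehadbhccggdbccdgfhbfae
  12 |  15 | cggdbccdgfhbfae
  13 |   4 | chcgehadbhccggdbccdgfhbfae
  14 |  18 | dbccdgfhbfae
  15 |  11 | dbhccggdbccdgfhbfae
  16 |   1 | dcbchcgehadbhccggdbccdgfhbfae
  17 |  22 | dgfhbfae
  18 |  29 | e
  19 |   8 | ehadbhccggdbccdgfhbfae
  20 |  27 | fae
  21 |  24 | fhbfae
  22 |  17 | gdbccdgfhbfae
  23 |   7 | gehadbhccggdbccdgfhbfae
  24 |  23 | gfhbfae
  25 |  16 | ggdbccdgfhbfae
  26 |   9 | hadbhccggdbccdgfhbfae
  27 |  25 | hbfae
  28 |  13 | hccggdbccdgfhbfae
  29 |   5 | hcgehadbhccggdbccdgfhbfae

SA = [10, 28, 19, 3, 0, 26, 12, 2, 20, 14, 21, 6, 15, 4, 18, 11, 1, 22, 29, 8, 27, 24, 17, 7, 23, 16, 9, 25, 13, 5]
[i] adj suffixes → lcp
  [1] 10/28 → 1 ('a')
  [2] 28/19 → 0 ('')
  [3] 19/3 → 2 ('bc')
  [4] 3/0 → 1 ('b')
  [5] 0/26 → 1 ('b')
  [6] 26/12 → 1 ('b')
  [7] 12/2 → 0 ('')
  [8] 2/20 → 1 ('c')
  [9] 20/14 → 2 ('cc')
  [10] 14/21 → 1 ('c')
  [11] 21/6 → 1 ('c')
  [12] 6/15 → 2 ('cg')
  [13] 15/4 → 1 ('c')
  [14] 4/18 → 0 ('')
  [15] 18/11 → 2 ('db')
  [16] 11/1 → 1 ('d')
  [17] 1/22 → 1 ('d')
  [18] 22/29 → 0 ('')
  [19] 29/8 → 1 ('e')
  [20] 8/27 → 0 ('')
  [21] 27/24 → 1 ('f')
  [22] 24/17 → 0 ('')
  [23] 17/7 → 1 ('g')
  [24] 7/23 → 1 ('g')
  [25] 23/16 → 1 ('g')
  [26] 16/9 → 0 ('')
  [27] 9/25 → 1 ('h')
  [28] 25/13 → 1 ('h')
  [29] 13/5 → 2 ('hc')

[0, 1, 0, 2, 1, 1, 1, 0, 1, 2, 1, 1, 2, 1, 0, 2, 1, 1, 0, 1, 0, 1, 0, 1, 1, 1, 0, 1, 1, 2]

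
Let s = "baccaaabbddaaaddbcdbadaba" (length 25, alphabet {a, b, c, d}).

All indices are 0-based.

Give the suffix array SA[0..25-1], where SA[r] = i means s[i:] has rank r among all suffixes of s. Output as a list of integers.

[24, 4, 11, 5, 12, 22, 6, 1, 20, 13, 23, 0, 19, 7, 16, 8, 3, 2, 17, 10, 21, 18, 15, 9, 14]

sorted suffixes:
  #0 SA[0]=24  'a'
  #1 SA[1]=4  'aaabbddaaaddbcdbadaba'
  #2 SA[2]=11  'aaaddbcdbadaba'
  #3 SA[3]=5  'aabbddaaaddbcdbadaba'
  #4 SA[4]=12  'aaddbcdbadaba'
  #5 SA[5]=22  'aba'
  #6 SA[6]=6  'abbddaaaddbcdbadaba'
  #7 SA[7]=1  'accaaabbddaaaddbcdbadaba'
  #8 SA[8]=20  'adaba'
  #9 SA[9]=13  'addbcdbadaba'
  #10 SA[10]=23  'ba'
  #11 SA[11]=0  'baccaaabbddaaaddbcdbadaba'
  #12 SA[12]=19  'badaba'
  #13 SA[13]=7  'bbddaaaddbcdbadaba'
  #14 SA[14]=16  'bcdbadaba'
  #15 SA[15]=8  'bddaaaddbcdbadaba'
  #16 SA[16]=3  'caaabbddaaaddbcdbadaba'
  #17 SA[17]=2  'ccaaabbddaaaddbcdbadaba'
  #18 SA[18]=17  'cdbadaba'
  #19 SA[19]=10  'daaaddbcdbadaba'
  #20 SA[20]=21  'daba'
  #21 SA[21]=18  'dbadaba'
  #22 SA[22]=15  'dbcdbadaba'
  #23 SA[23]=9  'ddaaaddbcdbadaba'
  #24 SA[24]=14  'ddbcdbadaba'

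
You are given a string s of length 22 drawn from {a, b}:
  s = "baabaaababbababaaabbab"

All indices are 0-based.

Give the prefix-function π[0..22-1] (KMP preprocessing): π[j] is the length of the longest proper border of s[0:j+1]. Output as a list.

[0, 0, 0, 1, 2, 3, 0, 1, 2, 1, 1, 2, 1, 2, 1, 2, 3, 0, 1, 1, 2, 1]

π[0] = 0
j=1 s[j]='a': π[1]=0 (border '')
j=2 s[j]='a': π[2]=0 (border '')
j=3 s[j]='b': π[3]=1 (border 'b')
j=4 s[j]='a': π[4]=2 (border 'ba')
j=5 s[j]='a': π[5]=3 (border 'baa')
j=6 s[j]='a': k: 3→0; π[6]=0 (border '')
j=7 s[j]='b': π[7]=1 (border 'b')
j=8 s[j]='a': π[8]=2 (border 'ba')
j=9 s[j]='b': k: 2→0; π[9]=1 (border 'b')
j=10 s[j]='b': k: 1→0; π[10]=1 (border 'b')
j=11 s[j]='a': π[11]=2 (border 'ba')
j=12 s[j]='b': k: 2→0; π[12]=1 (border 'b')
j=13 s[j]='a': π[13]=2 (border 'ba')
j=14 s[j]='b': k: 2→0; π[14]=1 (border 'b')
j=15 s[j]='a': π[15]=2 (border 'ba')
j=16 s[j]='a': π[16]=3 (border 'baa')
j=17 s[j]='a': k: 3→0; π[17]=0 (border '')
j=18 s[j]='b': π[18]=1 (border 'b')
j=19 s[j]='b': k: 1→0; π[19]=1 (border 'b')
j=20 s[j]='a': π[20]=2 (border 'ba')
j=21 s[j]='b': k: 2→0; π[21]=1 (border 'b')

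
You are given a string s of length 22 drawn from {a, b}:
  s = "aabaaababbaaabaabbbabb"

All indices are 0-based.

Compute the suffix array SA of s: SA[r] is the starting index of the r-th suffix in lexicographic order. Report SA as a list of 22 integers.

rank→(start, suffix):
  0 → (10, 'aaabaabbbabb')
  1 → (3, 'aaababbaaabaabbbabb')
  2 → (0, 'aabaaababbaaabaabbbabb')
  3 → (11, 'aabaabbbabb')
  4 → (4, 'aababbaaabaabbbabb')
  5 → (14, 'aabbbabb')
  6 → (1, 'abaaababbaaabaabbbabb')
  7 → (12, 'abaabbbabb')
  8 → (5, 'ababbaaabaabbbabb')
  9 → (19, 'abb')
  10 → (7, 'abbaaabaabbbabb')
  11 → (15, 'abbbabb')
  12 → (21, 'b')
  13 → (9, 'baaabaabbbabb')
  14 → (2, 'baaababbaaabaabbbabb')
  15 → (13, 'baabbbabb')
  16 → (18, 'babb')
  17 → (6, 'babbaaabaabbbabb')
  18 → (20, 'bb')
  19 → (8, 'bbaaabaabbbabb')
  20 → (17, 'bbabb')
  21 → (16, 'bbbabb')

[10, 3, 0, 11, 4, 14, 1, 12, 5, 19, 7, 15, 21, 9, 2, 13, 18, 6, 20, 8, 17, 16]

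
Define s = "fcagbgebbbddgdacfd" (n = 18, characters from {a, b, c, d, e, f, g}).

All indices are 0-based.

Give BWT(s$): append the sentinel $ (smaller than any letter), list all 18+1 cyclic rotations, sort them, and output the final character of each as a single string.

rank  rotation             last
    0  $fcagbgebbbddgdacfd  d
    1  acfd$fcagbgebbbddgd  d
    2  agbgebbbddgdacfd$fc  c
    3  bbbddgdacfd$fcagbge  e
    4  bbddgdacfd$fcagbgeb  b
    5  bddgdacfd$fcagbgebb  b
    6  bgebbbddgdacfd$fcag  g
    7  cagbgebbbddgdacfd$f  f
    8  cfd$fcagbgebbbddgda  a
    9  d$fcagbgebbbddgdacf  f
   10  dacfd$fcagbgebbbddg  g
   11  ddgdacfd$fcagbgebbb  b
   12  dgdacfd$fcagbgebbbd  d
   13  ebbbddgdacfd$fcagbg  g
   14  fcagbgebbbddgdacfd$  $
   15  fd$fcagbgebbbddgdac  c
   16  gbgebbbddgdacfd$fca  a
   17  gdacfd$fcagbgebbbdd  d
   18  gebbbddgdacfd$fcagb  b

ddcebbgfafgbdg$cadb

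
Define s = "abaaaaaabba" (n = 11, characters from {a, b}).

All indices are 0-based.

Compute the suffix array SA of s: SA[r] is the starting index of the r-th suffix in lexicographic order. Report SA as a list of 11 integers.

rank | idx | suffix
   0 |  10 | a
   1 |   2 | aaaaaabba
   2 |   3 | aaaaabba
   3 |   4 | aaaabba
   4 |   5 | aaabba
   5 |   6 | aabba
   6 |   0 | abaaaaaabba
   7 |   7 | abba
   8 |   9 | ba
   9 |   1 | baaaaaabba
  10 |   8 | bba

[10, 2, 3, 4, 5, 6, 0, 7, 9, 1, 8]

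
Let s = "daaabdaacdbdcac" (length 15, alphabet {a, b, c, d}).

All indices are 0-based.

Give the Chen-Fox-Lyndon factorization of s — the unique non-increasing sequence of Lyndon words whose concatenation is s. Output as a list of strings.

emit factor 1: 'd' (i=0, period=1)
emit factor 2: 'aaabdaacdbdcac' (i=1, period=14)

["d", "aaabdaacdbdcac"]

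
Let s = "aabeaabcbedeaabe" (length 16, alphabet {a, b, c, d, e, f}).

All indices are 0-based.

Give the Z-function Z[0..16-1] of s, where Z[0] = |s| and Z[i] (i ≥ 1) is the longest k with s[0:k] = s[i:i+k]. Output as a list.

Z[0]=16
i=1: i≥r, start 0; Z[1]=1 grow→box=[1,2)
i=2: i≥r, start 0; Z[2]=0
i=3: i≥r, start 0; Z[3]=0
i=4: i≥r, start 0; Z[4]=3 grow→box=[4,7)
i=5: min(r-i=2, Z[1]=1)=1; Z[5]=1
i=6: min(r-i=1, Z[2]=0)=0; Z[6]=0
i=7: i≥r, start 0; Z[7]=0
i=8: i≥r, start 0; Z[8]=0
i=9: i≥r, start 0; Z[9]=0
i=10: i≥r, start 0; Z[10]=0
i=11: i≥r, start 0; Z[11]=0
i=12: i≥r, start 0; Z[12]=4 grow→box=[12,16)
i=13: min(r-i=3, Z[1]=1)=1; Z[13]=1
i=14: min(r-i=2, Z[2]=0)=0; Z[14]=0
i=15: min(r-i=1, Z[3]=0)=0; Z[15]=0

[16, 1, 0, 0, 3, 1, 0, 0, 0, 0, 0, 0, 4, 1, 0, 0]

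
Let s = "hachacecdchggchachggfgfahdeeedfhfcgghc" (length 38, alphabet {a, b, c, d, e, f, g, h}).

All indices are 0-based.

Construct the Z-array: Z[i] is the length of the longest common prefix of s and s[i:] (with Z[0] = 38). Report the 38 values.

Z[0]=38
i=1: outside box; Z[1]=0
i=2: outside box; Z[2]=0
i=3: outside box; Z[3]=3 extend→box=[3,6)
i=4: min(r-i=2, Z[1]=0)=0; Z[4]=0
i=5: min(r-i=1, Z[2]=0)=0; Z[5]=0
i=6: outside box; Z[6]=0
i=7: outside box; Z[7]=0
i=8: outside box; Z[8]=0
i=9: outside box; Z[9]=0
i=10: outside box; Z[10]=1 extend→box=[10,11)
i=11: outside box; Z[11]=0
i=12: outside box; Z[12]=0
i=13: outside box; Z[13]=0
i=14: outside box; Z[14]=4 extend→box=[14,18)
i=15: min(r-i=3, Z[1]=0)=0; Z[15]=0
i=16: min(r-i=2, Z[2]=0)=0; Z[16]=0
i=17: min(r-i=1, Z[3]=3)=1; Z[17]=1
i=18: outside box; Z[18]=0
i=19: outside box; Z[19]=0
i=20: outside box; Z[20]=0
i=21: outside box; Z[21]=0
i=22: outside box; Z[22]=0
i=23: outside box; Z[23]=0
i=24: outside box; Z[24]=1 extend→box=[24,25)
i=25: outside box; Z[25]=0
i=26: outside box; Z[26]=0
i=27: outside box; Z[27]=0
i=28: outside box; Z[28]=0
i=29: outside box; Z[29]=0
i=30: outside box; Z[30]=0
i=31: outside box; Z[31]=1 extend→box=[31,32)
i=32: outside box; Z[32]=0
i=33: outside box; Z[33]=0
i=34: outside box; Z[34]=0
i=35: outside box; Z[35]=0
i=36: outside box; Z[36]=1 extend→box=[36,37)
i=37: outside box; Z[37]=0

[38, 0, 0, 3, 0, 0, 0, 0, 0, 0, 1, 0, 0, 0, 4, 0, 0, 1, 0, 0, 0, 0, 0, 0, 1, 0, 0, 0, 0, 0, 0, 1, 0, 0, 0, 0, 1, 0]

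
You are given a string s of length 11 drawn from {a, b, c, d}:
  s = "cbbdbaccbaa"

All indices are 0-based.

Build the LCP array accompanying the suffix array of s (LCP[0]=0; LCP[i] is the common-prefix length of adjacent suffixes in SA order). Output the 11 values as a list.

[0, 1, 1, 0, 2, 1, 1, 0, 2, 1, 0]

sorted suffixes:
  #0 SA[0]=10  'a'
  #1 SA[1]=9  'aa'
  #2 SA[2]=5  'accbaa'
  #3 SA[3]=8  'baa'
  #4 SA[4]=4  'baccbaa'
  #5 SA[5]=1  'bbdbaccbaa'
  #6 SA[6]=2  'bdbaccbaa'
  #7 SA[7]=7  'cbaa'
  #8 SA[8]=0  'cbbdbaccbaa'
  #9 SA[9]=6  'ccbaa'
  #10 SA[10]=3  'dbaccbaa'

SA = [10, 9, 5, 8, 4, 1, 2, 7, 0, 6, 3]
rank  pair      lcp
   1  s[10:],s[9:]  1  'a'
   2  s[9:],s[5:]  1  'a'
   3  s[5:],s[8:]  0  ''
   4  s[8:],s[4:]  2  'ba'
   5  s[4:],s[1:]  1  'b'
   6  s[1:],s[2:]  1  'b'
   7  s[2:],s[7:]  0  ''
   8  s[7:],s[0:]  2  'cb'
   9  s[0:],s[6:]  1  'c'
  10  s[6:],s[3:]  0  ''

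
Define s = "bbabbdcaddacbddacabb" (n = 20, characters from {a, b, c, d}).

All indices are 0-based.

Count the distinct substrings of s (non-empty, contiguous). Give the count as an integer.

182

sorted suffixes:
  #0 SA[0]=17  'abb'
  #1 SA[1]=2  'abbdcaddacbddacabb'
  #2 SA[2]=15  'acabb'
  #3 SA[3]=10  'acbddacabb'
  #4 SA[4]=7  'addacbddacabb'
  #5 SA[5]=19  'b'
  #6 SA[6]=1  'babbdcaddacbddacabb'
  #7 SA[7]=18  'bb'
  #8 SA[8]=0  'bbabbdcaddacbddacabb'
  #9 SA[9]=3  'bbdcaddacbddacabb'
  #10 SA[10]=4  'bdcaddacbddacabb'
  #11 SA[11]=12  'bddacabb'
  #12 SA[12]=16  'cabb'
  #13 SA[13]=6  'caddacbddacabb'
  #14 SA[14]=11  'cbddacabb'
  #15 SA[15]=14  'dacabb'
  #16 SA[16]=9  'dacbddacabb'
  #17 SA[17]=5  'dcaddacbddacabb'
  #18 SA[18]=13  'ddacabb'
  #19 SA[19]=8  'ddacbddacabb'

SA = [17, 2, 15, 10, 7, 19, 1, 18, 0, 3, 4, 12, 16, 6, 11, 14, 9, 5, 13, 8]
i: (SA[i-1],SA[i]) lcp shared
  1: (17,2) 3 'abb'
  2: (2,15) 1 'a'
  3: (15,10) 2 'ac'
  4: (10,7) 1 'a'
  5: (7,19) 0 ''
  6: (19,1) 1 'b'
  7: (1,18) 1 'b'
  8: (18,0) 2 'bb'
  9: (0,3) 2 'bb'
  10: (3,4) 1 'b'
  11: (4,12) 2 'bd'
  12: (12,16) 0 ''
  13: (16,6) 2 'ca'
  14: (6,11) 1 'c'
  15: (11,14) 0 ''
  16: (14,9) 3 'dac'
  17: (9,5) 1 'd'
  18: (5,13) 1 'd'
  19: (13,8) 4 'ddac'

n(n+1)/2 = 20·21/2 = 210
Σ LCP = 0 + 3 + 1 + 2 + 1 + 0 + 1 + 1 + 2 + 2 + 1 + 2 + 0 + 2 + 1 + 0 + 3 + 1 + 1 + 4 = 28
distinct = 210 − 28 = 182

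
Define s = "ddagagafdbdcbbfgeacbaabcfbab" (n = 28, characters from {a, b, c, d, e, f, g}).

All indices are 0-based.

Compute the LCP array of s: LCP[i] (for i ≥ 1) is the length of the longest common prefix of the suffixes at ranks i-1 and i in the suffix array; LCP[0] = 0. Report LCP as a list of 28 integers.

rank | idx | suffix
   0 |  20 | aabcfbab
   1 |  26 | ab
   2 |  21 | abcfbab
   3 |  17 | acbaabcfbab
   4 |   6 | afdbdcbbfgeacbaabcfbab
   5 |   4 | agafdbdcbbfgeacbaabcfbab
   6 |   2 | agagafdbdcbbfgeacbaabcfbab
   7 |  27 | b
   8 |  19 | baabcfbab
   9 |  25 | bab
  10 |  12 | bbfgeacbaabcfbab
  11 |  22 | bcfbab
  12 |   9 | bdcbbfgeacbaabcfbab
  13 |  13 | bfgeacbaabcfbab
  14 |  18 | cbaabcfbab
  15 |  11 | cbbfgeacbaabcfbab
  16 |  23 | cfbab
  17 |   1 | dagagafdbdcbbfgeacbaabcfbab
  18 |   8 | dbdcbbfgeacbaabcfbab
  19 |  10 | dcbbfgeacbaabcfbab
  20 |   0 | ddagagafdbdcbbfgeacbaabcfbab
  21 |  16 | eacbaabcfbab
  22 |  24 | fbab
  23 |   7 | fdbdcbbfgeacbaabcfbab
  24 |  14 | fgeacbaabcfbab
  25 |   5 | gafdbdcbbfgeacbaabcfbab
  26 |   3 | gagafdbdcbbfgeacbaabcfbab
  27 |  15 | geacbaabcfbab

SA = [20, 26, 21, 17, 6, 4, 2, 27, 19, 25, 12, 22, 9, 13, 18, 11, 23, 1, 8, 10, 0, 16, 24, 7, 14, 5, 3, 15]
rank  pair      lcp
   1  s[20:],s[26:]  1  'a'
   2  s[26:],s[21:]  2  'ab'
   3  s[21:],s[17:]  1  'a'
   4  s[17:],s[6:]  1  'a'
   5  s[6:],s[4:]  1  'a'
   6  s[4:],s[2:]  3  'aga'
   7  s[2:],s[27:]  0  ''
   8  s[27:],s[19:]  1  'b'
   9  s[19:],s[25:]  2  'ba'
  10  s[25:],s[12:]  1  'b'
  11  s[12:],s[22:]  1  'b'
  12  s[22:],s[9:]  1  'b'
  13  s[9:],s[13:]  1  'b'
  14  s[13:],s[18:]  0  ''
  15  s[18:],s[11:]  2  'cb'
  16  s[11:],s[23:]  1  'c'
  17  s[23:],s[1:]  0  ''
  18  s[1:],s[8:]  1  'd'
  19  s[8:],s[10:]  1  'd'
  20  s[10:],s[0:]  1  'd'
  21  s[0:],s[16:]  0  ''
  22  s[16:],s[24:]  0  ''
  23  s[24:],s[7:]  1  'f'
  24  s[7:],s[14:]  1  'f'
  25  s[14:],s[5:]  0  ''
  26  s[5:],s[3:]  2  'ga'
  27  s[3:],s[15:]  1  'g'

[0, 1, 2, 1, 1, 1, 3, 0, 1, 2, 1, 1, 1, 1, 0, 2, 1, 0, 1, 1, 1, 0, 0, 1, 1, 0, 2, 1]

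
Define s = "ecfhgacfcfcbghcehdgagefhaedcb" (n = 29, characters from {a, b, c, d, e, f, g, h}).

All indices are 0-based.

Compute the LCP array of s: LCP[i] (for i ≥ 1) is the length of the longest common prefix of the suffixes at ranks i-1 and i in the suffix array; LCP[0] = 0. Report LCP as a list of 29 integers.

rank | idx | suffix
   0 |   5 | acfcfcbghcehdgagefhaedcb
   1 |  24 | aedcb
   2 |  19 | agefhaedcb
   3 |  28 | b
   4 |  11 | bghcehdgagefhaedcb
   5 |  27 | cb
   6 |  10 | cbghcehdgagefhaedcb
   7 |  14 | cehdgagefhaedcb
   8 |   8 | cfcbghcehdgagefhaedcb
   9 |   6 | cfcfcbghcehdgagefhaedcb
  10 |   1 | cfhgacfcfcbghcehdgagefhaedcb
  11 |  26 | dcb
  12 |  17 | dgagefhaedcb
  13 |   0 | ecfhgacfcfcbghcehdgagefhaedcb
  14 |  25 | edcb
  15 |  21 | efhaedcb
  16 |  15 | ehdgagefhaedcb
  17 |   9 | fcbghcehdgagefhaedcb
  18 |   7 | fcfcbghcehdgagefhaedcb
  19 |  22 | fhaedcb
  20 |   2 | fhgacfcfcbghcehdgagefhaedcb
  21 |   4 | gacfcfcbghcehdgagefhaedcb
  22 |  18 | gagefhaedcb
  23 |  20 | gefhaedcb
  24 |  12 | ghcehdgagefhaedcb
  25 |  23 | haedcb
  26 |  13 | hcehdgagefhaedcb
  27 |  16 | hdgagefhaedcb
  28 |   3 | hgacfcfcbghcehdgagefhaedcb

SA = [5, 24, 19, 28, 11, 27, 10, 14, 8, 6, 1, 26, 17, 0, 25, 21, 15, 9, 7, 22, 2, 4, 18, 20, 12, 23, 13, 16, 3]
[i] adj suffixes → lcp
  [1] 5/24 → 1 ('a')
  [2] 24/19 → 1 ('a')
  [3] 19/28 → 0 ('')
  [4] 28/11 → 1 ('b')
  [5] 11/27 → 0 ('')
  [6] 27/10 → 2 ('cb')
  [7] 10/14 → 1 ('c')
  [8] 14/8 → 1 ('c')
  [9] 8/6 → 3 ('cfc')
  [10] 6/1 → 2 ('cf')
  [11] 1/26 → 0 ('')
  [12] 26/17 → 1 ('d')
  [13] 17/0 → 0 ('')
  [14] 0/25 → 1 ('e')
  [15] 25/21 → 1 ('e')
  [16] 21/15 → 1 ('e')
  [17] 15/9 → 0 ('')
  [18] 9/7 → 2 ('fc')
  [19] 7/22 → 1 ('f')
  [20] 22/2 → 2 ('fh')
  [21] 2/4 → 0 ('')
  [22] 4/18 → 2 ('ga')
  [23] 18/20 → 1 ('g')
  [24] 20/12 → 1 ('g')
  [25] 12/23 → 0 ('')
  [26] 23/13 → 1 ('h')
  [27] 13/16 → 1 ('h')
  [28] 16/3 → 1 ('h')

[0, 1, 1, 0, 1, 0, 2, 1, 1, 3, 2, 0, 1, 0, 1, 1, 1, 0, 2, 1, 2, 0, 2, 1, 1, 0, 1, 1, 1]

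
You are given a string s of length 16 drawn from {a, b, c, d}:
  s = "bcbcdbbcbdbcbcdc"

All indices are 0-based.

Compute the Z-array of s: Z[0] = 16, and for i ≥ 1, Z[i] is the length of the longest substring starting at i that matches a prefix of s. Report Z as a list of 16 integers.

[16, 0, 2, 0, 0, 1, 3, 0, 1, 0, 5, 0, 2, 0, 0, 0]

Z[0]=16
i=1: i≥r, start 0; Z[1]=0
i=2: i≥r, start 0; Z[2]=2 scan→box=[2,4)
i=3: min(r-i=1, Z[1]=0)=0; Z[3]=0
i=4: i≥r, start 0; Z[4]=0
i=5: i≥r, start 0; Z[5]=1 scan→box=[5,6)
i=6: i≥r, start 0; Z[6]=3 scan→box=[6,9)
i=7: min(r-i=2, Z[1]=0)=0; Z[7]=0
i=8: min(r-i=1, Z[2]=2)=1; Z[8]=1
i=9: i≥r, start 0; Z[9]=0
i=10: i≥r, start 0; Z[10]=5 scan→box=[10,15)
i=11: min(r-i=4, Z[1]=0)=0; Z[11]=0
i=12: min(r-i=3, Z[2]=2)=2; Z[12]=2
i=13: min(r-i=2, Z[3]=0)=0; Z[13]=0
i=14: min(r-i=1, Z[4]=0)=0; Z[14]=0
i=15: i≥r, start 0; Z[15]=0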